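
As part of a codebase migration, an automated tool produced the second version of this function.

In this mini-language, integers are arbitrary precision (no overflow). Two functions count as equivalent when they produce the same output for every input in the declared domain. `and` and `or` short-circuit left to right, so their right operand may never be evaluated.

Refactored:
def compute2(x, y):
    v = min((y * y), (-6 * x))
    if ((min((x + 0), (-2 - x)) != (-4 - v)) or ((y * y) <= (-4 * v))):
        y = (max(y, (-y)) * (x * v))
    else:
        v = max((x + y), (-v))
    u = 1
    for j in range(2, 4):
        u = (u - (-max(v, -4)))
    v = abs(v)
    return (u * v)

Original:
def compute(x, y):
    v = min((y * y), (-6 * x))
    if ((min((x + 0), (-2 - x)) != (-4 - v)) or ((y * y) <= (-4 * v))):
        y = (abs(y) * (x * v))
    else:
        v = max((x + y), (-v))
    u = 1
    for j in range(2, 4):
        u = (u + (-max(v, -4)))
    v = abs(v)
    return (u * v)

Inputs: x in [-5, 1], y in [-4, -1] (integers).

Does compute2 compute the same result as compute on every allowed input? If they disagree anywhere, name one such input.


Input x=-5, y=-4: -496 from compute versus 528 from compute2.
verdict: not equivalent; witness: x=-5, y=-4


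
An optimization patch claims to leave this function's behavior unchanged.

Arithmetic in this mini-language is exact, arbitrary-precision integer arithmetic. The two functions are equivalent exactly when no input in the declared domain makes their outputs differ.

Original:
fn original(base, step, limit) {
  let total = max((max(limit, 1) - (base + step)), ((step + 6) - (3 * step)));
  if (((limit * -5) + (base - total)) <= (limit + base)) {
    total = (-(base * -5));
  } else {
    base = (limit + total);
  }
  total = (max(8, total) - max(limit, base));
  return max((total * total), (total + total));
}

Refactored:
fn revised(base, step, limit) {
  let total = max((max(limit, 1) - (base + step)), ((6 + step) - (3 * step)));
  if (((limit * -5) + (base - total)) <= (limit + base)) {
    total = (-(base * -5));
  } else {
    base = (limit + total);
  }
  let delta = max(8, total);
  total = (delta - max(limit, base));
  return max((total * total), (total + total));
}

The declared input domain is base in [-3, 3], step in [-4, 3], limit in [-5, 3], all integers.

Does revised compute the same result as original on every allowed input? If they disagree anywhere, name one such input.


The two are interchangeable: statement counts differ; local variable names differ, and every declared input agrees.
Spot check at base=-3, step=0, limit=-4 — original: total becomes 6; next (((limit * -5) + (base - total)) <= (limit + base)) evaluates to false; next base becomes 2; next total becomes 6; next final value 36. revised: total becomes 6; next (((limit * -5) + (base - total)) <= (limit + base)) evaluates to false; next base becomes 2; next delta becomes 8; next total becomes 6; next final value 36. Both give 36.
Every one of the 504 inputs gives matching results.
verdict: equivalent


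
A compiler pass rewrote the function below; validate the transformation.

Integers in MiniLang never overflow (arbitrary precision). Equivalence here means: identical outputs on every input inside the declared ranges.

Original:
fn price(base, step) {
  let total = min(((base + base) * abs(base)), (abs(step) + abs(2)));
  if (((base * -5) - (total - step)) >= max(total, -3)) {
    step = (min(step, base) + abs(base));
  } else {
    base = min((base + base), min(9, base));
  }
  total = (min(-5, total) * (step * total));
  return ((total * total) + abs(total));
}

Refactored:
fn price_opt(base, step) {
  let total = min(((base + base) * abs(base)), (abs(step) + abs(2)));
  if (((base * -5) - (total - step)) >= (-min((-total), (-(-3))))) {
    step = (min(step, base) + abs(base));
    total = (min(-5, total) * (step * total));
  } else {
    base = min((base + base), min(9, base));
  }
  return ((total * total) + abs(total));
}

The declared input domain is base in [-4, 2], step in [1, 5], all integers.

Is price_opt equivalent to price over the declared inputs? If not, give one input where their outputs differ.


Consider the input base=1, step=1.
price: total becomes 2; next (((base * -5) - (total - step)) >= max(total, -3)) evaluates to false; next base becomes 1; next total becomes -10; next final value 110
price_opt: total becomes 2; next (((base * -5) - (total - step)) >= (-min((-total), (-(-3))))) evaluates to false; next base becomes 1; next final value 6
110 and 6 differ, so these are not the same function on this domain.
verdict: not equivalent; witness: base=1, step=1


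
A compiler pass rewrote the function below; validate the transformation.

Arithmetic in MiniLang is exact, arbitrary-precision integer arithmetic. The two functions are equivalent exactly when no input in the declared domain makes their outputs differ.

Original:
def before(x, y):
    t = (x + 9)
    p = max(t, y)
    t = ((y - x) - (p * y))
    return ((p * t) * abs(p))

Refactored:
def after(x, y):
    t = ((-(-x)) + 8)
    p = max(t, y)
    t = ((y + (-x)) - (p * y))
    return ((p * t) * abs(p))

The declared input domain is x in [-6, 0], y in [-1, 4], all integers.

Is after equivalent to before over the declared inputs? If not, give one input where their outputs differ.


At x=-6, y=-1: before gives 72, after gives 28.
verdict: not equivalent; witness: x=-6, y=-1


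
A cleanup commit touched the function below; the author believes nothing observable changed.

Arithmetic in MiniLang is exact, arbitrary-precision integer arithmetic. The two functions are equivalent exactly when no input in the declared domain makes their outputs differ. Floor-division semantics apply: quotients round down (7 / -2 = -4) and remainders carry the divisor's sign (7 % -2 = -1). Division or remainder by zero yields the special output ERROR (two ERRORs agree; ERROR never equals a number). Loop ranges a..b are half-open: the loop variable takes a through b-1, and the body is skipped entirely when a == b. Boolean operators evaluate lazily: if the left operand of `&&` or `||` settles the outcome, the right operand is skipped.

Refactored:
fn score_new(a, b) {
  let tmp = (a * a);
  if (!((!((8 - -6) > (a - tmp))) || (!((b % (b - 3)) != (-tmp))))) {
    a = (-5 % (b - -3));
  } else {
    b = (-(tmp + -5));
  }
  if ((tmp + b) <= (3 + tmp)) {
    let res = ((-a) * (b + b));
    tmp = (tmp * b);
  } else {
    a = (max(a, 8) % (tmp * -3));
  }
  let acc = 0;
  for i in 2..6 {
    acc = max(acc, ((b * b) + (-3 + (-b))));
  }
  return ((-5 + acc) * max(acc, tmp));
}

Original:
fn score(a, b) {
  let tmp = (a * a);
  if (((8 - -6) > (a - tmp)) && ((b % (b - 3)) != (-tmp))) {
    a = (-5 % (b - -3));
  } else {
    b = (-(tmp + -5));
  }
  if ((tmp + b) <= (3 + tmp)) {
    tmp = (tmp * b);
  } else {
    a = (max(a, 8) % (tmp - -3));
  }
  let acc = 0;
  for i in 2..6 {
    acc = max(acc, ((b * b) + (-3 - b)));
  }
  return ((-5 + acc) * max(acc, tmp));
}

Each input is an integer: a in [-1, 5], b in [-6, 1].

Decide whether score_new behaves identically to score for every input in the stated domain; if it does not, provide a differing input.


At a=0, b=0: score gives 204, score_new gives ERROR.
verdict: not equivalent; witness: a=0, b=0


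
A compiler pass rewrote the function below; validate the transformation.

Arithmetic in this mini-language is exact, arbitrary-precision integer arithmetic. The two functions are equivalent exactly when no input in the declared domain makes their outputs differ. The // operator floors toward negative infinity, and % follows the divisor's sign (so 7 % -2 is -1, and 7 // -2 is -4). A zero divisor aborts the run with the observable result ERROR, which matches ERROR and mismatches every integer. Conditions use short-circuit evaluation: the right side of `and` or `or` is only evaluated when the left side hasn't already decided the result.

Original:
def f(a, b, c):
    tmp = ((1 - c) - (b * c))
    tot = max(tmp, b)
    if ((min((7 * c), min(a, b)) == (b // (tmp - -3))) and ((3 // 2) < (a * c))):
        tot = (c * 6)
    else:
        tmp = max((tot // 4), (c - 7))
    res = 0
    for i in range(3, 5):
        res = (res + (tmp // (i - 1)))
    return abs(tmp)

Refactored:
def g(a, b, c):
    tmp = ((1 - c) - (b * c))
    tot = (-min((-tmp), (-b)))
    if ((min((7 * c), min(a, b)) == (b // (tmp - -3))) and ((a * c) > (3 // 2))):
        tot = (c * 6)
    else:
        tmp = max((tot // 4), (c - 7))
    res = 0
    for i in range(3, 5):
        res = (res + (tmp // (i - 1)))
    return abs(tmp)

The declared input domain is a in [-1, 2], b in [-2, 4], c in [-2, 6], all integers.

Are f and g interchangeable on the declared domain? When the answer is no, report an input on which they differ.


The two versions differ — the changes include comparison usage differs, plus min/max/abs usage differs.
Tracing a=-1, b=-2, c=5: f: tmp becomes 6; next tot becomes 6; next ((min((7 * c), min(a, b)) == (b // (tmp - -3))) and ((3 // 2) < (a * c))) evaluates to false; next tmp becomes 1; next res becomes 0; next at i=3:; next res becomes 0; next at i=4:; next res becomes 0; next final value 1 | g: tmp becomes 6; next tot becomes 6; next ((min((7 * c), min(a, b)) == (b // (tmp - -3))) and ((a * c) > (3 // 2))) evaluates to false; next tmp becomes 1; next res becomes 0; next at i=3:; next res becomes 0; next at i=4:; next res becomes 0; next final value 1 — matching result 1.
Across all 252 domain points the two functions coincide.
verdict: equivalent


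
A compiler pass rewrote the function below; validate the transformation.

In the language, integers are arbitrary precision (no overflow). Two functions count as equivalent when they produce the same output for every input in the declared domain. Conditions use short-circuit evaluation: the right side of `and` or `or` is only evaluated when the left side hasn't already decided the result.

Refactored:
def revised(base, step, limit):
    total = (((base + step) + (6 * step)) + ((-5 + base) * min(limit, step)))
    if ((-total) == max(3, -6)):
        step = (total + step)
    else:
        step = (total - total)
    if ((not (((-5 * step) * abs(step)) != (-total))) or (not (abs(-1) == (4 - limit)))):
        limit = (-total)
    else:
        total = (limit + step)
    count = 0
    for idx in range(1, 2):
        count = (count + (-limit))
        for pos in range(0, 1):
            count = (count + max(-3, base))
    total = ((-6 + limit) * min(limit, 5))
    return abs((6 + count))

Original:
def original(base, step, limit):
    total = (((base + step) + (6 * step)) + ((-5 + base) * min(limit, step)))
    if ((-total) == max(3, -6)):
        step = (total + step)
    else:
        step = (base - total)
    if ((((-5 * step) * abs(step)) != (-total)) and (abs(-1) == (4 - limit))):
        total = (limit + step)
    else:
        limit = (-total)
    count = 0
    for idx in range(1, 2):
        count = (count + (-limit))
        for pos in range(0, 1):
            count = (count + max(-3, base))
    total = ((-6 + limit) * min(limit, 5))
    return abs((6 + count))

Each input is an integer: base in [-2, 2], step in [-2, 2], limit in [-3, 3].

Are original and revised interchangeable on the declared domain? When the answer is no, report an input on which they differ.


Evaluate both at base=-1, step=1, limit=3.
original: total becomes 0; next ((-total) == max(3, -6)) evaluates to false; next step becomes -1; next ((((-5 * step) * abs(step)) != (-total)) and (abs(-1) == (4 - limit))) evaluates to true; next total becomes 2; next count becomes 0; next at idx=1:; next count becomes -3; next at pos=0:; next count becomes -4; next total becomes -9; next final value 2
revised: total becomes 0; next ((-total) == max(3, -6)) evaluates to false; next step becomes 0; next ((not (((-5 * step) * abs(step)) != (-total))) or (not (abs(-1) == (4 - limit)))) evaluates to true; next limit becomes 0; next count becomes 0; next at idx=1:; next count becomes 0; next at pos=0:; next count becomes -1; next total becomes 0; next final value 5
2 vs 5 — the two versions disagree here.
verdict: not equivalent; witness: base=-1, step=1, limit=3


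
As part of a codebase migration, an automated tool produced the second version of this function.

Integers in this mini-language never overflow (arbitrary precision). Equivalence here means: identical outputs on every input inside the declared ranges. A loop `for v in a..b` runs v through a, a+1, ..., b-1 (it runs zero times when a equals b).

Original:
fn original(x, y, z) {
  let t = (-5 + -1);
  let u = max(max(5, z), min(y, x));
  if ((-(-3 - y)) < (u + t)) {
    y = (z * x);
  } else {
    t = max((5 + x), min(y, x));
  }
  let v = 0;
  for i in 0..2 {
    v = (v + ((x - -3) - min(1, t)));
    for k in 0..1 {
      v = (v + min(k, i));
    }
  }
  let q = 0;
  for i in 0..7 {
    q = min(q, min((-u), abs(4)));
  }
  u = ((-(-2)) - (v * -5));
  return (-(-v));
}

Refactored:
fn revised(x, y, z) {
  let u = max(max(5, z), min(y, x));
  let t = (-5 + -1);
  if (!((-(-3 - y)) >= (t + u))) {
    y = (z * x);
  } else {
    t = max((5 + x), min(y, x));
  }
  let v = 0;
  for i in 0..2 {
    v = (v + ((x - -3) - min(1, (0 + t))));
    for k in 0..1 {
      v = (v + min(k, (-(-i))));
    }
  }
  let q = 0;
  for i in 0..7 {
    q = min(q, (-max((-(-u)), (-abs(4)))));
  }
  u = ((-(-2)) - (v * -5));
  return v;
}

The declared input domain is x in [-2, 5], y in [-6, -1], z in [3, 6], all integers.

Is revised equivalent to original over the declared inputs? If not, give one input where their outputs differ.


Equivalent — the differences include boolean connective usage differs; also constant usage differs; also comparison usage differs; also min/max/abs usage differs; also arithmetic usage differs, yet no declared input distinguishes the two.
As a probe, take x=3, y=-6, z=6: original runs t = -6; u = 6; ((-(-3 - y)) < (u + t)) -> true; y = 18; v = 0; [i=0]; v = 12; [k=0]; v = 12; [i=1]; v = 24; [k=0]; v = 24; q = 0; [i=0]; q = -6; [i=1]; q = -6; [i=2]; q = -6; [i=3]; q = -6; [i=4]; q = -6; [i=5]; q = -6; [i=6]; q = -6; u = 122; return 24; revised runs u = 6; t = -6; (!((-(-3 - y)) >= (t + u))) -> true; y = 18; v = 0; [i=0]; v = 12; [k=0]; v = 12; [i=1]; v = 24; [k=0]; v = 24; q = 0; [i=0]; q = -6; [i=1]; q = -6; [i=2]; q = -6; [i=3]; q = -6; [i=4]; q = -6; [i=5]; q = -6; [i=6]; q = -6; u = 122; return 24; both end at 24.
Every one of the 192 inputs gives matching results.
verdict: equivalent


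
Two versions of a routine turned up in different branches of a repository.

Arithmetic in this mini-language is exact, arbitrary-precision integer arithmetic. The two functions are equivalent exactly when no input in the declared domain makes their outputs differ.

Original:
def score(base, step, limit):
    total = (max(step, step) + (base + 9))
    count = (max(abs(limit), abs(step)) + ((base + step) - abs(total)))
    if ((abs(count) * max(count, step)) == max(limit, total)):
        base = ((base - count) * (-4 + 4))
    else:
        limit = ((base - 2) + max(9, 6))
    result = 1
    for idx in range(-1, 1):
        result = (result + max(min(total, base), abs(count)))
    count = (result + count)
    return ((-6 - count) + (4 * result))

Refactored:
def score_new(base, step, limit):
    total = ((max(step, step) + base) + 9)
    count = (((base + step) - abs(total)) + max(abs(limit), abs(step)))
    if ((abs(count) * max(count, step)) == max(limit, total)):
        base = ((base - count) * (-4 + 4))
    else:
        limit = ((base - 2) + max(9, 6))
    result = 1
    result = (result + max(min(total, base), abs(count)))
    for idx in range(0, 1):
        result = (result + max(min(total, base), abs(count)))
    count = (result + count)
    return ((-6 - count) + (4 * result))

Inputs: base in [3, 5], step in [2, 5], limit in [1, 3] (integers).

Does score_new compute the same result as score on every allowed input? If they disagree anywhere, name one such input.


Side by side, the visible changes include: loop structure differs, plus statement counts differ, plus min/max/abs usage differs, plus arithmetic usage differs.
Tracing base=5, step=2, limit=2: score: total becomes 16; next count becomes -7; next ((abs(count) * max(count, step)) == max(limit, total)) evaluates to false; next limit becomes 12; next result becomes 1; next at idx=-1:; next result becomes 8; next at idx=0:; next result becomes 15; next count becomes 8; next final value 46 | score_new: total becomes 16; next count becomes -7; next ((abs(count) * max(count, step)) == max(limit, total)) evaluates to false; next limit becomes 12; next result becomes 1; next result becomes 8; next at idx=0:; next result becomes 15; next count becomes 8; next final value 46 — matching result 46.
Across all 36 domain points the two functions coincide.
verdict: equivalent


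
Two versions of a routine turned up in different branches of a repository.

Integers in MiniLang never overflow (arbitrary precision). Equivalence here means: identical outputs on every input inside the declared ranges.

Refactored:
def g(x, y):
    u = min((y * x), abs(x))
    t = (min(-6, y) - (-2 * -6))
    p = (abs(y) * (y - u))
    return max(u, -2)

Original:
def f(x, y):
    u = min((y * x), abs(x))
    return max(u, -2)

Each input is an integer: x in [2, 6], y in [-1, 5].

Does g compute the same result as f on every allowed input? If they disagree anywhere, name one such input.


Among the additions is an assignment to `t` whose value nothing reads, and its value is discarded; all 35 inputs agree.
verdict: equivalent


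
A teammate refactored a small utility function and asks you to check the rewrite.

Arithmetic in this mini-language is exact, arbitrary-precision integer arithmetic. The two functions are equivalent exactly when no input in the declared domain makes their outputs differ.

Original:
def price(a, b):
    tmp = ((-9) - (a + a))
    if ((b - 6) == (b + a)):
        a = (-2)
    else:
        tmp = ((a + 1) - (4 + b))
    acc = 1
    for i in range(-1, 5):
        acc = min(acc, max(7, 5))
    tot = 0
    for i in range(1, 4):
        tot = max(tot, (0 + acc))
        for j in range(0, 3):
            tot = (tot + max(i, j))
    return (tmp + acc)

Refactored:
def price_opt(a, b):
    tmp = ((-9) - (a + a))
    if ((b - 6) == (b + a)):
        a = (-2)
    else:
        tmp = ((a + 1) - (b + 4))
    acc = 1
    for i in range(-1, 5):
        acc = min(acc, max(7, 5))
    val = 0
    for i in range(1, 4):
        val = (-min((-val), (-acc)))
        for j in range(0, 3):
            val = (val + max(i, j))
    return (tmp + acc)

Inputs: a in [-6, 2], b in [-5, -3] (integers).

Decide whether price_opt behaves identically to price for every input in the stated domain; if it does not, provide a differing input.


Although constant usage differs, plus arithmetic usage differs, plus local variable names differ, plus min/max/abs usage differs, 27/27 inputs agree.
verdict: equivalent


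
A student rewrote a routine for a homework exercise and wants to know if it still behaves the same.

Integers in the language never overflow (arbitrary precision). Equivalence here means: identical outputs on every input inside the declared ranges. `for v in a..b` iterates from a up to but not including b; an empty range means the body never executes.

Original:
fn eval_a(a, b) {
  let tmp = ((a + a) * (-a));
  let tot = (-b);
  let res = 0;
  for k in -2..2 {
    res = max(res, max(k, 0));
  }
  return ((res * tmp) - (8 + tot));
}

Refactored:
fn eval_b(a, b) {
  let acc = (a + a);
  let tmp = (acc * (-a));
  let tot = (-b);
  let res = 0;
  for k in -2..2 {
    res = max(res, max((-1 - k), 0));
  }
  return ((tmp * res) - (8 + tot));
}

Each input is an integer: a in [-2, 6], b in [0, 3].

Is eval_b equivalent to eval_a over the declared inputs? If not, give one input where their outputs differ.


Comparing the listings, the differences include: statement counts differ; also constant usage differs; also arithmetic usage differs; also local variable names differ.
One worked example (a=6, b=2) — eval_a: tmp=-72, then tot=-2, then res=0, then (k=-2), then res=0, then (k=-1), then res=0, then (k=0), then res=0, then (k=1), then res=1, then returns -78; eval_b: acc=12, then tmp=-72, then tot=-2, then res=0, then (k=-2), then res=1, then (k=-1), then res=1, then (k=0), then res=1, then (k=1), then res=1, then returns -78; agreement on -78.
Every one of the 36 inputs gives matching results.
verdict: equivalent


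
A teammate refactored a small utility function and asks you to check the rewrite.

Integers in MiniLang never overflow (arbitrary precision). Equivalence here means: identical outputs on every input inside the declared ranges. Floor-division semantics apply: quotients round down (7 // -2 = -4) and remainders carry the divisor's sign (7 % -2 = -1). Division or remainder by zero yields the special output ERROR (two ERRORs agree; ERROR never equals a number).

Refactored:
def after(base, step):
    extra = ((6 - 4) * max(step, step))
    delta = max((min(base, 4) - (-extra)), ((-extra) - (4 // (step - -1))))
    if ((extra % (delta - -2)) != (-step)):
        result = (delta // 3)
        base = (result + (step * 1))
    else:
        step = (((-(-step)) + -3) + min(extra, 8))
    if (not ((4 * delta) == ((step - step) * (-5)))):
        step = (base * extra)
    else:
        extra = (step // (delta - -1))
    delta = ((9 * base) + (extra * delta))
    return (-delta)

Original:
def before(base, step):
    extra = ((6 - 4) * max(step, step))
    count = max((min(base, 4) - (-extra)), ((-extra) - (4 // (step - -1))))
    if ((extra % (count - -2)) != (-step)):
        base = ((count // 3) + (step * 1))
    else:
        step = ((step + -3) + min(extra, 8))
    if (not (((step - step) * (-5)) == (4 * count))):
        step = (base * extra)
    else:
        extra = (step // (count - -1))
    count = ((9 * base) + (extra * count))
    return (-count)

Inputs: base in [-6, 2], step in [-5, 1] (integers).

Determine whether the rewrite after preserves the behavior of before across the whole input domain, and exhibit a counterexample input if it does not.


Reading the diff, among the changes: local variable names differ, statement counts differ.
One worked example (base=-2, step=-4) — before: extra=-8, then count=10, then ((extra % (count - -2)) != (-step)) is false, then step=-15, then (not (((step - step) * (-5)) == (4 * count))) is true, then step=16, then count=-98, then returns 98; after: extra=-8, then delta=10, then ((extra % (delta - -2)) != (-step)) is false, then step=-15, then (not ((4 * delta) == ((step - step) * (-5)))) is true, then step=16, then delta=-98, then returns 98; agreement on 98.
Checked all 63 inputs in the declared domain: the outputs agree on every one.
verdict: equivalent


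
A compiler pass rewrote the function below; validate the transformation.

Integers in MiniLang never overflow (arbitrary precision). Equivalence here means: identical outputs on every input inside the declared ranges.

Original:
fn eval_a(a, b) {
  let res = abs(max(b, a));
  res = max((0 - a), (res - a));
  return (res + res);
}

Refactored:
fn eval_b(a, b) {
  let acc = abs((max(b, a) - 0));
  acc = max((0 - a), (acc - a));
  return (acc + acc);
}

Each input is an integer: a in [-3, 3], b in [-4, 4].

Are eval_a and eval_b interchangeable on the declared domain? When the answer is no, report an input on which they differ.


Behavior is preserved: although constant usage differs; arithmetic usage differs; local variable names differ, the outputs never diverge.
Tracing a=2, b=4: eval_a: res becomes 4; next res becomes 2; next final value 4 | eval_b: acc becomes 4; next acc becomes 2; next final value 4 — matching result 4.
Sweeping the whole domain (63 inputs) finds no disagreement.
verdict: equivalent


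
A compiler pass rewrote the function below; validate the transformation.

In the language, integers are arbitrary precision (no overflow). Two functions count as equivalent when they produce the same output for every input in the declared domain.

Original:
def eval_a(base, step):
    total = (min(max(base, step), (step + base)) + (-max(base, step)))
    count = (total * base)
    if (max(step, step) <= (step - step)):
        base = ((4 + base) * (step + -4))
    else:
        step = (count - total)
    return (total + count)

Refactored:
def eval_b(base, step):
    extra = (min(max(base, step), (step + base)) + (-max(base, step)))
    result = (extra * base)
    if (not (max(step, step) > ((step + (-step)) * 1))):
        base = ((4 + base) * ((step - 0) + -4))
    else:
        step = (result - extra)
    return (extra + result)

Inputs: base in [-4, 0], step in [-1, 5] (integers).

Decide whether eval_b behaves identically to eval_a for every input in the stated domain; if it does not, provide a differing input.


Although arithmetic usage differs, and constant usage differs, and comparison usage differs, and local variable names differ, and boolean connective usage differs, 35/35 inputs agree.
verdict: equivalent


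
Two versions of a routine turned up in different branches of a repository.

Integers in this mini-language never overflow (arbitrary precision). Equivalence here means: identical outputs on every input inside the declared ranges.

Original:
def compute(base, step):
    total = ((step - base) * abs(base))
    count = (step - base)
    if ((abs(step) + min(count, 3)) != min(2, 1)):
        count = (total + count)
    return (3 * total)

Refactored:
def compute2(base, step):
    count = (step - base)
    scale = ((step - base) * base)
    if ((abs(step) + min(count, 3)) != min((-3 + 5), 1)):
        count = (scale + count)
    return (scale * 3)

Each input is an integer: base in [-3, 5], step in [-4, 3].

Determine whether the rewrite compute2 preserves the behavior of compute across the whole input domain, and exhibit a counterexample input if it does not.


Take base=-3, step=-4.
compute: total becomes -3; next count becomes -1; next ((abs(step) + min(count, 3)) != min(2, 1)) evaluates to true; next count becomes -4; next final value -9
compute2: count becomes -1; next scale becomes 3; next ((abs(step) + min(count, 3)) != min((-3 + 5), 1)) evaluates to true; next count becomes 2; next final value 9
-9 and 9 differ, so these are not the same function on this domain.
verdict: not equivalent; witness: base=-3, step=-4


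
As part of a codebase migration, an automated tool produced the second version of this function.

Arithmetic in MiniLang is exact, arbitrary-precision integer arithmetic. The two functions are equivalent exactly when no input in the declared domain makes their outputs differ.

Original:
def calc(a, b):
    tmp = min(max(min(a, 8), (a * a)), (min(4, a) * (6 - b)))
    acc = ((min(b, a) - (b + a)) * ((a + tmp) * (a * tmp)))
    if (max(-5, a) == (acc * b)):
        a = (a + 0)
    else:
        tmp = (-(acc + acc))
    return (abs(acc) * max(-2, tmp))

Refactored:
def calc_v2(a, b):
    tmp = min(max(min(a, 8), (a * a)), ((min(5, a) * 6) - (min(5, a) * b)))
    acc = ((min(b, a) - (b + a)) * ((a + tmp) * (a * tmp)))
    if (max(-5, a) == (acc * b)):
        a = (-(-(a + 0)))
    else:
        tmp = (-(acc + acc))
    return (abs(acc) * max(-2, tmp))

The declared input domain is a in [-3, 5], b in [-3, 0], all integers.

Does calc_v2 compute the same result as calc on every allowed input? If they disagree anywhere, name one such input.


Consider the input a=5, b=0.
calc: tmp := 24 | acc := -17400 | (max(-5, a) == (acc * b)): false | tmp := 34800 | result 605520000
calc_v2: tmp := 25 | acc := -18750 | (max(-5, a) == (acc * b)): false | tmp := 37500 | result 703125000
605520000 and 703125000 differ, so these are not the same function on this domain.
verdict: not equivalent; witness: a=5, b=0


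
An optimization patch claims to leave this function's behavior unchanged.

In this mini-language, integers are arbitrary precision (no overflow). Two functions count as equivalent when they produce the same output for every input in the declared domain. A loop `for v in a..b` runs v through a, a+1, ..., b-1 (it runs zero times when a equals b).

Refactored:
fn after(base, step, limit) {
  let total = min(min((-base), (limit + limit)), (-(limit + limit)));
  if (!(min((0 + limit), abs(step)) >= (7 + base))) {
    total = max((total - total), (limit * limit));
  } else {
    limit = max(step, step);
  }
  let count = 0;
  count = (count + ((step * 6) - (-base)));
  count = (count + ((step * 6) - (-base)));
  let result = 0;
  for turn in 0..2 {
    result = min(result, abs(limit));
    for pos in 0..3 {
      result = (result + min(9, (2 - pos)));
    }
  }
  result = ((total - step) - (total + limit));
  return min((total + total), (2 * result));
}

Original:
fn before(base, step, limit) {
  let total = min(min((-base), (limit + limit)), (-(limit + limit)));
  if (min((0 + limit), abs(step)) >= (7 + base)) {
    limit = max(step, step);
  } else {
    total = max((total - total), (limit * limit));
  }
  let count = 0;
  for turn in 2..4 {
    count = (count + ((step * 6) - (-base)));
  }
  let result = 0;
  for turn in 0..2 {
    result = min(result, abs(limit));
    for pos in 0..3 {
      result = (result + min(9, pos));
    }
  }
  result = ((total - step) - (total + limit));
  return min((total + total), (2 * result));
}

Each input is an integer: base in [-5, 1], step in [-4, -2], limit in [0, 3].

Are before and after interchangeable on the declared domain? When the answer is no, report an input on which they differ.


This is a faithful refactor — arithmetic usage differs, loop structure differs, boolean connective usage differs, constant usage differs, but the computed results match everywhere.
One worked example (base=-4, step=-2, limit=2) — before: total becomes -4; next (min((0 + limit), abs(step)) >= (7 + base)) evaluates to false; next total becomes 4; next count becomes 0; next at turn=2:; next count becomes -16; next at turn=3:; next count becomes -32; next result becomes 0; next at turn=0:; next result becomes 0; next at pos=0:; next result becomes 0; next at pos=1:; next result becomes 1; next at pos=2:; next result becomes 3; next at turn=1:; next result becomes 2; next at pos=0:; next result becomes 2; next at pos=1:; next result becomes 3; next at pos=2:; next result becomes 5; next result becomes 0; next final value 0; after: total becomes -4; next (!(min((0 + limit), abs(step)) >= (7 + base))) evaluates to true; next total becomes 4; next count becomes 0; next count becomes -16; next count becomes -32; next result becomes 0; next at turn=0:; next result becomes 0; next at pos=0:; next result becomes 2; next at pos=1:; next result becomes 3; next at pos=2:; next result becomes 3; next at turn=1:; next result becomes 2; next at pos=0:; next result becomes 4; next at pos=1:; next result becomes 5; next at pos=2:; next result becomes 5; next result becomes 0; next final value 0; agreement on 0.
Across all 84 domain points the two functions coincide.
verdict: equivalent


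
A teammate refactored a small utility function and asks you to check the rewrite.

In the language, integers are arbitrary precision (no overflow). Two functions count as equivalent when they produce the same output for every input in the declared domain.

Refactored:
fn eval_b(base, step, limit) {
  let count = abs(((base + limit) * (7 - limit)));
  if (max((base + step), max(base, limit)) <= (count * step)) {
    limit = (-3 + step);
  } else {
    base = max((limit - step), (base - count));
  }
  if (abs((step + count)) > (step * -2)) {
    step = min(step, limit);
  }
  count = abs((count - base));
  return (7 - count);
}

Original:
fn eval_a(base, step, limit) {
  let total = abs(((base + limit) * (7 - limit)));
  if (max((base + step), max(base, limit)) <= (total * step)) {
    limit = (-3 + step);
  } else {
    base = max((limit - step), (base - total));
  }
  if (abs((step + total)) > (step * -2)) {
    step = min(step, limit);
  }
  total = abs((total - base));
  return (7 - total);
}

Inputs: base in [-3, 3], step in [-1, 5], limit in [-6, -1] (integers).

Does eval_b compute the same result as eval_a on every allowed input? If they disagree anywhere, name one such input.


Although local variable names differ, 294/294 inputs agree.
verdict: equivalent


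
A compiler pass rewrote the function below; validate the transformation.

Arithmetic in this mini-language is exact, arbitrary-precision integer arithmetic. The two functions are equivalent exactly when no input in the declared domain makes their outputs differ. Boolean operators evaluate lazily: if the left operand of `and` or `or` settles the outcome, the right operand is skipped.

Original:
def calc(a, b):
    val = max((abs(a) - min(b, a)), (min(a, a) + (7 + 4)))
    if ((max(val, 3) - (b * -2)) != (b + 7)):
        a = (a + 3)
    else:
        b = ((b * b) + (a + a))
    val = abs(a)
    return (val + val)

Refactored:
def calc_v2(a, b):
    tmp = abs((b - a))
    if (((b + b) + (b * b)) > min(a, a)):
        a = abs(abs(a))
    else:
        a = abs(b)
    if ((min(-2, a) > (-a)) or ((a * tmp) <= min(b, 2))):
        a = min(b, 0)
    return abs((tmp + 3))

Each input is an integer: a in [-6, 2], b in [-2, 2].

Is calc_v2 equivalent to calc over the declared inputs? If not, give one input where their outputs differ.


These are not equivalent — on a=-6, b=-2 the outputs split (6 vs 7).
calc: val := 12 | ((max(val, 3) - (b * -2)) != (b + 7)): true | a := -3 | val := 3 | result 6
calc_v2: tmp := 4 | (((b + b) + (b * b)) > min(a, a)): true | a := 6 | ((min(-2, a) > (-a)) or ((a * tmp) <= min(b, 2))): true | a := -2 | result 7
verdict: not equivalent; witness: a=-6, b=-2


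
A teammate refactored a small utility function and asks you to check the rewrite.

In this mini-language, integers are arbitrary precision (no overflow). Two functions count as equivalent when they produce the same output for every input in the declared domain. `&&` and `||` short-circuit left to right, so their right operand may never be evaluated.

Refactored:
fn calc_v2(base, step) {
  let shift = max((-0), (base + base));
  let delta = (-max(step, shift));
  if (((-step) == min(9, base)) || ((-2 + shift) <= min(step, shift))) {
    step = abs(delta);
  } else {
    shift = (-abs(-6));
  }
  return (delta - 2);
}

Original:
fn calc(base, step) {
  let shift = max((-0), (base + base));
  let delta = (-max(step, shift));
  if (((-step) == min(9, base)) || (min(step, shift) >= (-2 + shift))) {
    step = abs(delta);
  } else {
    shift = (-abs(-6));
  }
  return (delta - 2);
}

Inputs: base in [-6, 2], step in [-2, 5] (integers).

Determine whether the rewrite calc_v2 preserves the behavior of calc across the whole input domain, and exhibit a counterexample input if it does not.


Reading the diff, among the changes: comparison usage differs.
As a probe, take base=-4, step=-2: calc runs shift := 0 | delta := 0 | (((-step) == min(9, base)) || (min(step, shift) >= (-2 + shift))): true | step := 0 | result -2; calc_v2 runs shift := 0 | delta := 0 | (((-step) == min(9, base)) || ((-2 + shift) <= min(step, shift))): true | step := 0 | result -2; both end at -2.
An exhaustive pass over the 72 declared inputs shows identical outputs.
verdict: equivalent


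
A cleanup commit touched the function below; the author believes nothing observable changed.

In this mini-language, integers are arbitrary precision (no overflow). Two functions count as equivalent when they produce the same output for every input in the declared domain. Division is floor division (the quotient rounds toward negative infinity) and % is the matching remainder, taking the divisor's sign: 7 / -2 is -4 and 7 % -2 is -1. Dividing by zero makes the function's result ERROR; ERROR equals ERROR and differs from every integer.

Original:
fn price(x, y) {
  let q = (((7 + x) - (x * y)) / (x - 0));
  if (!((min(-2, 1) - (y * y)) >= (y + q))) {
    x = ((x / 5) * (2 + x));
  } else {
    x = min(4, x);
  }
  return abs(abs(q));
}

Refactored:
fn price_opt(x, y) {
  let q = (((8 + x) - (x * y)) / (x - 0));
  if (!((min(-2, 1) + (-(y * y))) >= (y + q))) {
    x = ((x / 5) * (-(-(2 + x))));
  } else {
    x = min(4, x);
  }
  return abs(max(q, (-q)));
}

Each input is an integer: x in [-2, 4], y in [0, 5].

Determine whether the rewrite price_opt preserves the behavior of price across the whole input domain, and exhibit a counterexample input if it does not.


Try x=-1, y=0.
price: q = -6; (!((min(-2, 1) - (y * y)) >= (y + q))) -> false; x = -1; return 6
price_opt: q = -7; (!((min(-2, 1) + (-(y * y))) >= (y + q))) -> false; x = -1; return 7
6 vs 7 — the two versions disagree here.
verdict: not equivalent; witness: x=-1, y=0


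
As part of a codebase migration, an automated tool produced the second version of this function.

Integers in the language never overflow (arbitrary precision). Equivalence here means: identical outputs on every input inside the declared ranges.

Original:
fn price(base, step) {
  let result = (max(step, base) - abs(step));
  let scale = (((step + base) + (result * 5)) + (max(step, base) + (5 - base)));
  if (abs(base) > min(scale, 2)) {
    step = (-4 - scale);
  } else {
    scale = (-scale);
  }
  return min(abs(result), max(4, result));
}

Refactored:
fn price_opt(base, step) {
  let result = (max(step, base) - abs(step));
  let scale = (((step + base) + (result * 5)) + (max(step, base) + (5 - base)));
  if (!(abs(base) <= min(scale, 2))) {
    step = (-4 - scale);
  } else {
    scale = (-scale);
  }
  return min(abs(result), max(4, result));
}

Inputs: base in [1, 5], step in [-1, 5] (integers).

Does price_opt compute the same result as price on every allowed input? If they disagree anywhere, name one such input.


Equivalent — the differences include boolean connective usage differs, and comparison usage differs, yet no declared input distinguishes the two.
As a probe, take base=4, step=3: price runs result = 1; scale = 17; (abs(base) > min(scale, 2)) -> true; step = -21; return 1; price_opt runs result = 1; scale = 17; (!(abs(base) <= min(scale, 2))) -> true; step = -21; return 1; both end at 1.
Every one of the 35 inputs gives matching results.
verdict: equivalent


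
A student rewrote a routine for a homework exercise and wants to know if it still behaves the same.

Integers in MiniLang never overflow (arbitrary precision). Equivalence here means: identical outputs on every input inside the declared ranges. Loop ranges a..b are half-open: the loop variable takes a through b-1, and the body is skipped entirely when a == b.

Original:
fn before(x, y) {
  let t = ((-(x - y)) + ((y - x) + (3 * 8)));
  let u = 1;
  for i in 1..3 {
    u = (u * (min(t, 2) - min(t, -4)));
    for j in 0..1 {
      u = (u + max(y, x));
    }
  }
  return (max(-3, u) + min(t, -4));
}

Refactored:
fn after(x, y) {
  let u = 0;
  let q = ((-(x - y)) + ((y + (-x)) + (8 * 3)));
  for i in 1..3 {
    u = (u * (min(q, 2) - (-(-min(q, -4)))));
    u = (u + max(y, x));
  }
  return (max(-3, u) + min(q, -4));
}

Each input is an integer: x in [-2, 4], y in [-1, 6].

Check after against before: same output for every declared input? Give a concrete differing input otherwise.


x=-2, y=-1 yields 25 from before but -7 from after.
verdict: not equivalent; witness: x=-2, y=-1


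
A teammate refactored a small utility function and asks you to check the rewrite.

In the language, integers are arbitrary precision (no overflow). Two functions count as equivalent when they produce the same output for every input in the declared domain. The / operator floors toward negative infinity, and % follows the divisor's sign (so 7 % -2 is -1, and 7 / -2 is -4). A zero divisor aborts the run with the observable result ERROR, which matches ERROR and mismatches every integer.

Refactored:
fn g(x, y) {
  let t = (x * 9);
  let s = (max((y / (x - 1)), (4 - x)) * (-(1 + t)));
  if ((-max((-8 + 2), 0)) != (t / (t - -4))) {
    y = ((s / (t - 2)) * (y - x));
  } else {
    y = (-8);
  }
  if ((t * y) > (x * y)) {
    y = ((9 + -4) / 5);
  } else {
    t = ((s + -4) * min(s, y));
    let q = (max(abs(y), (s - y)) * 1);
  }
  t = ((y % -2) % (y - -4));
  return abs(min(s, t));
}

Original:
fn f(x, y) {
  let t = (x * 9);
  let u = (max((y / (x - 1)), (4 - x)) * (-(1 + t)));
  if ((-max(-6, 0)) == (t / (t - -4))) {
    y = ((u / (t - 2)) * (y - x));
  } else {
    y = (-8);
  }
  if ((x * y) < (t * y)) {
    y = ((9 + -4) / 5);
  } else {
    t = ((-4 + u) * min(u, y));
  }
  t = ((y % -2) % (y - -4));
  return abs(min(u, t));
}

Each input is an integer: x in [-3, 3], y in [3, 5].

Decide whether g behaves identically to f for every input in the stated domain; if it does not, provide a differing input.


At x=2, y=3: f gives ERROR, g gives 57.
verdict: not equivalent; witness: x=2, y=3
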